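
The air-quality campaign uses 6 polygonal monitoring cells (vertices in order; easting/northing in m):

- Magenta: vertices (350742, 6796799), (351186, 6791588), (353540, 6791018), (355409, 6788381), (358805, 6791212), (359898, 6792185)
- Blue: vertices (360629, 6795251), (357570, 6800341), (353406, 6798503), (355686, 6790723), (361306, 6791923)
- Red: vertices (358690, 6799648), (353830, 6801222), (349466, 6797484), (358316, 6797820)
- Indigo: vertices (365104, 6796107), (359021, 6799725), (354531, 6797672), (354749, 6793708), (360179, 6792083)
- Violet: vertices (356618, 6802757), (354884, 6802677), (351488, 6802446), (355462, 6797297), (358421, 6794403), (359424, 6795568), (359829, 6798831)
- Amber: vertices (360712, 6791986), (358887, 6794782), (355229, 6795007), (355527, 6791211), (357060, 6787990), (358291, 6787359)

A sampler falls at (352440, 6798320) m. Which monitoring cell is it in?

Cast a ray rightward from (352440, 6798320). For each polygon, the edges (by vertex number in listed order) whose endpoints lie on opposite sides of northing = 6798320, where each meets that height, and whether that is right or left of the point:
Magenta: no edge straddles that height → 0 crossings.
Blue: 1–2 at easting≈358784.6 (right), 3–4 at easting≈353459.6 (right) → 2 crossings.
Red: 2–3 at easting≈350442.0 (left), 4–1 at easting≈358418.3 (right) → 1 crossing.
Indigo: 1–2 at easting≈361383.2 (right), 2–3 at easting≈355948.2 (right) → 2 crossings.
Violet: 3–4 at easting≈354672.4 (right), 6–7 at easting≈359765.6 (right) → 2 crossings.
Amber: no edge straddles that height → 0 crossings.
Only Red has an odd count, so the point is inside Red.

Red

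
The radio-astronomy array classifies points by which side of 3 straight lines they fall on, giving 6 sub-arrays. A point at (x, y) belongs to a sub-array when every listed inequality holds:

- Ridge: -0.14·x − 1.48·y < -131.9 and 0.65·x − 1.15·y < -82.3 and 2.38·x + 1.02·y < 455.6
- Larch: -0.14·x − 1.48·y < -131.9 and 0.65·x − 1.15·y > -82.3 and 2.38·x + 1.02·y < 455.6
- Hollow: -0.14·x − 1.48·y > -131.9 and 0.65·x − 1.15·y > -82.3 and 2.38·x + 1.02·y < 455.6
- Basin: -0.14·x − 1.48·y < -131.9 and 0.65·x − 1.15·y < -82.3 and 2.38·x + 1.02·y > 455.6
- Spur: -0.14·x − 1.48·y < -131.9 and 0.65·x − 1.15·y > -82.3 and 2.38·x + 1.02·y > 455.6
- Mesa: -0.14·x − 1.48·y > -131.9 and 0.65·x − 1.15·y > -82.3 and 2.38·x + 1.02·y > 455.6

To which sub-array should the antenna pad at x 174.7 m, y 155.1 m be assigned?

Spur

-0.14·174.7 − 1.48·155.1 = -254.006, which is < -131.9
0.65·174.7 − 1.15·155.1 = -64.810, which is > -82.3
2.38·174.7 + 1.02·155.1 = 573.988, which is > 455.6
This sign pattern matches Spur.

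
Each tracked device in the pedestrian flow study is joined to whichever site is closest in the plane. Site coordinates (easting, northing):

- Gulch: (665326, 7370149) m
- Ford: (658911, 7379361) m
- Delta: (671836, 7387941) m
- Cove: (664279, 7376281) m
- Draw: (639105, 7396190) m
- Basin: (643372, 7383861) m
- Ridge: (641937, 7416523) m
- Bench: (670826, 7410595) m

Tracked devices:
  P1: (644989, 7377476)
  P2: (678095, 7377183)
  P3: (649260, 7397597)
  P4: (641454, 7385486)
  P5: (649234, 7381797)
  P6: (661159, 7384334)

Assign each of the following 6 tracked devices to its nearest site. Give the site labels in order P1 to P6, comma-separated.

Basin, Delta, Draw, Basin, Basin, Ford

P1 → Basin (d²=43382914.00)
P2 → Delta (d²=154909645.00)
P3 → Draw (d²=105103674.00)
P4 → Basin (d²=6319349.00)
P5 → Basin (d²=38623140.00)
P6 → Ford (d²=29784233.00)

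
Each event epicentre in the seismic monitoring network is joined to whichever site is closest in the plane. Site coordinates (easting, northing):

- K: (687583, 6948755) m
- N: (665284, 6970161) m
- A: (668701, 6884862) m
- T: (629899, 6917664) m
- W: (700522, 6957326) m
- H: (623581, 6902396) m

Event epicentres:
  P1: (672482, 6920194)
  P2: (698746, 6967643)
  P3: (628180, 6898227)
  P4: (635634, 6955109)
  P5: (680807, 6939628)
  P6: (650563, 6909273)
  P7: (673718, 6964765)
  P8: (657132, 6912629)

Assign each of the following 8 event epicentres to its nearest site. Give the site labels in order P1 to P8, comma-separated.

P1 → K (d²=1043770922.00)
P2 → W (d²=109594665.00)
P3 → H (d²=38531362.00)
P4 → N (d²=1105685204.00)
P5 → K (d²=129216305.00)
P6 → T (d²=497409777.00)
P7 → N (d²=100249172.00)
P8 → T (d²=766987514.00)

K, W, H, N, K, T, N, T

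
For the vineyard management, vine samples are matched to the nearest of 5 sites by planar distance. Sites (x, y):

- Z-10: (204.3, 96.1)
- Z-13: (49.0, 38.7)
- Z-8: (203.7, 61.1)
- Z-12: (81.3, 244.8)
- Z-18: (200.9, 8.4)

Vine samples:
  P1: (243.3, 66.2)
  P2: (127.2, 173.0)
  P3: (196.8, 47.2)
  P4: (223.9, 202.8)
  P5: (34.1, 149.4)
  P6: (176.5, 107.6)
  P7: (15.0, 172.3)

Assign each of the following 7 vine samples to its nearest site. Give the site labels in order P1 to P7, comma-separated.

Z-8, Z-12, Z-8, Z-10, Z-12, Z-10, Z-12

P1 → Z-8 (d²=1594.17)
P2 → Z-12 (d²=7262.05)
P3 → Z-8 (d²=240.82)
P4 → Z-10 (d²=11769.05)
P5 → Z-12 (d²=11329.00)
P6 → Z-10 (d²=905.09)
P7 → Z-12 (d²=9651.94)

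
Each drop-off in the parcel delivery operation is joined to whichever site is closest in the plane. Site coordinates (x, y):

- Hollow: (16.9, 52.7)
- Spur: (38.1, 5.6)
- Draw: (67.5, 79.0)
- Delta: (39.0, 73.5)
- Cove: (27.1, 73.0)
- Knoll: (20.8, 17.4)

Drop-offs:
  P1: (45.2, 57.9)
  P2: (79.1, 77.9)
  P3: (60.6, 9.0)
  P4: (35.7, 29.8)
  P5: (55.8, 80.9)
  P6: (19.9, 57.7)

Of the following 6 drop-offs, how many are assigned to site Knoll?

P1 → Delta
P2 → Draw
P3 → Spur
P4 → Knoll
P5 → Draw
P6 → Hollow
1 of the 6 goes to Knoll.

1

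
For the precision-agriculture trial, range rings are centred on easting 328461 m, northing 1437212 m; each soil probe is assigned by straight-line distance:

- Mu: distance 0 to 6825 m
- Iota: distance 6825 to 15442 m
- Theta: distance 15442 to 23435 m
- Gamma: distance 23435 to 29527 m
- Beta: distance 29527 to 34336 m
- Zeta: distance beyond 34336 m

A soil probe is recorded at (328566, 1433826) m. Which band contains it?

Mu

Distance = √((328566−328461)² + (1433826−1437212)²) = √(11025.000 + 11464996.000) = 3387.628 m.
0 ≤ 3387.628 < 6825 → Mu.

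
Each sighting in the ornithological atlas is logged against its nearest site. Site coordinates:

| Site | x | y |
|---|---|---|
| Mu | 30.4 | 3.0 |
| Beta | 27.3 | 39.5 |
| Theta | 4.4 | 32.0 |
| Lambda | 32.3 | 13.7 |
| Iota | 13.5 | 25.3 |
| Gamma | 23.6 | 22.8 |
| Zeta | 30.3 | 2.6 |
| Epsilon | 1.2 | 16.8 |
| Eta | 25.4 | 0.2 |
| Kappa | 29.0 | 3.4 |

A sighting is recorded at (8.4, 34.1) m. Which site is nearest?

Squared distances to each site:
Mu: 1451.210; Beta: 386.370; Theta: 20.410; Lambda: 987.370; Iota: 103.450; Gamma: 358.730; Zeta: 1471.860; Epsilon: 351.130; Eta: 1438.210; Kappa: 1366.850.
Minimum at Theta.

Theta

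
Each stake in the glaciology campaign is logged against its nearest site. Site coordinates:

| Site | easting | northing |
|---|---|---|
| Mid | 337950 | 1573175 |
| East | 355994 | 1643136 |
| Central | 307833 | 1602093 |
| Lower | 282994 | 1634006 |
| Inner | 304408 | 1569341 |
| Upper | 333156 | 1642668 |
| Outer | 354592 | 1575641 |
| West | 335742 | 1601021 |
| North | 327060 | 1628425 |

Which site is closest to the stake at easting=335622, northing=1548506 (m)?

Squared distances to each site:
Mid: 613979145.000; East: 9369855284.000; Central: 3643795090.000; Lower: 10079956384.000; Inner: 1408411021.000; Upper: 8872563400.000; Outer: 1096169125.000; West: 2757839625.000; North: 6460354405.000.
Minimum at Mid.

Mid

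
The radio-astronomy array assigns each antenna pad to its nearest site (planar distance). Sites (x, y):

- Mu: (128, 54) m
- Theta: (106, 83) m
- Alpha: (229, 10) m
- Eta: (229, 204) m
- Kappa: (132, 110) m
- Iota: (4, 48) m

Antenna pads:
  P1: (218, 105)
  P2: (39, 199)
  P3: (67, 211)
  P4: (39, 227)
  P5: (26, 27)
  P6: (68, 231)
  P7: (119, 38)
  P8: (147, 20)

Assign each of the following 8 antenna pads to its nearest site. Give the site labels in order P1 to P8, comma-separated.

P1 → Kappa (d²=7421.00)
P2 → Kappa (d²=16570.00)
P3 → Kappa (d²=14426.00)
P4 → Kappa (d²=22338.00)
P5 → Iota (d²=925.00)
P6 → Kappa (d²=18737.00)
P7 → Mu (d²=337.00)
P8 → Mu (d²=1517.00)

Kappa, Kappa, Kappa, Kappa, Iota, Kappa, Mu, Mu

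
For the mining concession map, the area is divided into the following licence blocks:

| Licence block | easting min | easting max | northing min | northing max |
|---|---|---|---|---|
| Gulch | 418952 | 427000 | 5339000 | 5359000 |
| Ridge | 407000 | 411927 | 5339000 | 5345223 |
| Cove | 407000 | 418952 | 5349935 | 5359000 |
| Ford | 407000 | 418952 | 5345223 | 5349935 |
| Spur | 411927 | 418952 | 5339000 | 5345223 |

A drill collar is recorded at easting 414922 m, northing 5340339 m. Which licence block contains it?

Spur

The point has easting = 414922 and northing = 5340339.
Only Spur satisfies 411927 ≤ easting ≤ 418952 and 5339000 ≤ northing ≤ 5345223.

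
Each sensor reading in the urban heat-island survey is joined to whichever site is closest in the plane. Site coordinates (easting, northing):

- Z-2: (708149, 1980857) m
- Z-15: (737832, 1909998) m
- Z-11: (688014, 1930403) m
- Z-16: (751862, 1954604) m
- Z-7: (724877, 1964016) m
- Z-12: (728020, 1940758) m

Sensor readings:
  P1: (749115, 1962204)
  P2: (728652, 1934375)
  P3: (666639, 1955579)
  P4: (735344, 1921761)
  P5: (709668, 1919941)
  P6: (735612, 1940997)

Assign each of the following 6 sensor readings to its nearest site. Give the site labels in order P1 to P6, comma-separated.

Z-16, Z-12, Z-11, Z-15, Z-11, Z-12

P1 → Z-16 (d²=65306009.00)
P2 → Z-12 (d²=41142113.00)
P3 → Z-11 (d²=1090721601.00)
P4 → Z-15 (d²=144558313.00)
P5 → Z-11 (d²=578349160.00)
P6 → Z-12 (d²=57695585.00)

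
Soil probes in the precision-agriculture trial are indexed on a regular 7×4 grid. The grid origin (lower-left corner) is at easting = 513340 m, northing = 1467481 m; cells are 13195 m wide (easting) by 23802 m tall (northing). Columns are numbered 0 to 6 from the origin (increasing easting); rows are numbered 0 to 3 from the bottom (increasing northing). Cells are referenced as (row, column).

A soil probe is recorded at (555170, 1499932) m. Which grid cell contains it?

Column index: ⌊(555170 − 513340) / 13195⌋ = ⌊3.170⌋ = 3
Row offset from origin: ⌊(1499932 − 1467481) / 23802⌋ = ⌊1.363⌋ = 1 → row 1

(1, 3)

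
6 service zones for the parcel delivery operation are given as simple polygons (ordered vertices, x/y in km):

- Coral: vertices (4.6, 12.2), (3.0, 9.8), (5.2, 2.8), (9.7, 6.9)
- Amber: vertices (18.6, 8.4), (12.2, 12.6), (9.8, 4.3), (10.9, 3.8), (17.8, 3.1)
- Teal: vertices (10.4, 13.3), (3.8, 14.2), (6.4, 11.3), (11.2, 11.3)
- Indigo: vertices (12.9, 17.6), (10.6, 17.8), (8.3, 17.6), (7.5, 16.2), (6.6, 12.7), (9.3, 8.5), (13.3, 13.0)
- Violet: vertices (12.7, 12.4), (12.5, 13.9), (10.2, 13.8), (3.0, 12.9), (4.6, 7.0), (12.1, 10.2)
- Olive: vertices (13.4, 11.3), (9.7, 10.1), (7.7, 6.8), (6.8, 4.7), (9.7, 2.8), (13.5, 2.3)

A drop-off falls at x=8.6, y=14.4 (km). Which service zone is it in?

Cast a ray rightward from (8.6, 14.4). For each polygon, the edges (by vertex number in listed order) whose endpoints lie on opposite sides of y = 14.4, where each meets that height, and whether that is right or left of the point:
Coral: no edge straddles that height → 0 crossings.
Amber: no edge straddles that height → 0 crossings.
Teal: no edge straddles that height → 0 crossings.
Indigo: 4–5 at x≈7.04 (left), 7–1 at x≈13.18 (right) → 1 crossing.
Violet: no edge straddles that height → 0 crossings.
Olive: no edge straddles that height → 0 crossings.
Only Indigo has an odd count, so the point is inside Indigo.

Indigo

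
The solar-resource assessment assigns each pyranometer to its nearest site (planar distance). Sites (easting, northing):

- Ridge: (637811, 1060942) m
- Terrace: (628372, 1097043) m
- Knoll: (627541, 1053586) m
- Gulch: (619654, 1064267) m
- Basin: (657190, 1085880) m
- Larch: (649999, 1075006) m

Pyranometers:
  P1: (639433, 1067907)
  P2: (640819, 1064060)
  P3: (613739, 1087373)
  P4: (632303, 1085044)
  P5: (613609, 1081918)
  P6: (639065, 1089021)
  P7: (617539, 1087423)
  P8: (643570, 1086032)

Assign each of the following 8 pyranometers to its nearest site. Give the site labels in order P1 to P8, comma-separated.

Ridge, Ridge, Terrace, Terrace, Gulch, Terrace, Terrace, Larch

P1 → Ridge (d²=51142109.00)
P2 → Ridge (d²=18769988.00)
P3 → Terrace (d²=307633589.00)
P4 → Terrace (d²=159428762.00)
P5 → Gulch (d²=348099826.00)
P6 → Terrace (d²=178692733.00)
P7 → Terrace (d²=209898289.00)
P8 → Larch (d²=162904717.00)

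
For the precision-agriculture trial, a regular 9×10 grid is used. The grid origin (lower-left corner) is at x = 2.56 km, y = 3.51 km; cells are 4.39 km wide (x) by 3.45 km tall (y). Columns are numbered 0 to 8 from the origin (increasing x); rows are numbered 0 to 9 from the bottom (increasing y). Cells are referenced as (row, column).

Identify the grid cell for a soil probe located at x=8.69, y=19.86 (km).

Column index: ⌊(8.69 − 2.56) / 4.39⌋ = ⌊1.396⌋ = 1
Row offset from origin: ⌊(19.86 − 3.51) / 3.45⌋ = ⌊4.739⌋ = 4 → row 4

(4, 1)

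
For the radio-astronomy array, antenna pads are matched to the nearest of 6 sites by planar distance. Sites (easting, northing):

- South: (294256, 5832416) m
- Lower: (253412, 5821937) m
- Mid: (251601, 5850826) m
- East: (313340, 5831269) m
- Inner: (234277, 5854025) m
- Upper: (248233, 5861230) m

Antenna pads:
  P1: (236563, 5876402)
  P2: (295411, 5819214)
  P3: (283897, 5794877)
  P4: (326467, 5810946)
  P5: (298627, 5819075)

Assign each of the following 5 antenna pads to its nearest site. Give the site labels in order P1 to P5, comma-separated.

Upper, South, South, East, South

P1 → Upper (d²=366378484.00)
P2 → South (d²=175626829.00)
P3 → South (d²=1516485402.00)
P4 → East (d²=585342458.00)
P5 → South (d²=197087922.00)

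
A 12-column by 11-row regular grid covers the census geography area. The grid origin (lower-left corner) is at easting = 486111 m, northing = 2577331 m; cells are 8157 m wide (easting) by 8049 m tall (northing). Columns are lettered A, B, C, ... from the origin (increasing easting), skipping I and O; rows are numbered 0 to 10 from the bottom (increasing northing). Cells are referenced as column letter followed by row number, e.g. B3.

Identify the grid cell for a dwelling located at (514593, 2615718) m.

Column index: ⌊(514593 − 486111) / 8157⌋ = ⌊3.492⌋ = 3 → column D
Row offset from origin: ⌊(2615718 − 2577331) / 8049⌋ = ⌊4.769⌋ = 4 → row 4

D4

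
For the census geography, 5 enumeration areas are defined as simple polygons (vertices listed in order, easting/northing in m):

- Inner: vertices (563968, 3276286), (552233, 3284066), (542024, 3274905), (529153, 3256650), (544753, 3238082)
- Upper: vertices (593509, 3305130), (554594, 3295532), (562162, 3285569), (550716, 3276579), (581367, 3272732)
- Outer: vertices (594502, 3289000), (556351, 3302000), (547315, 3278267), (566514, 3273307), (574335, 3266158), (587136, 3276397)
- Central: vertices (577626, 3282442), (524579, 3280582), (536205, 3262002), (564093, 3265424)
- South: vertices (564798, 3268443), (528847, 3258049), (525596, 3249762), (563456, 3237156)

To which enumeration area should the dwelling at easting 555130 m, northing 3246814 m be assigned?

South

Cast a ray rightward from (555130, 3246814). For each polygon, the edges (by vertex number in listed order) whose endpoints lie on opposite sides of northing = 3246814, where each meets that height, and whether that is right or left of the point:
Inner: 4–5 at easting≈537416.8 (left), 5–1 at easting≈549144.8 (left) → 0 crossings.
Upper: no edge straddles that height → 0 crossings.
Outer: no edge straddles that height → 0 crossings.
Central: no edge straddles that height → 0 crossings.
South: 3–4 at easting≈534449.8 (left), 4–1 at easting≈563870.3 (right) → 1 crossing.
Only South has an odd count, so the point is inside South.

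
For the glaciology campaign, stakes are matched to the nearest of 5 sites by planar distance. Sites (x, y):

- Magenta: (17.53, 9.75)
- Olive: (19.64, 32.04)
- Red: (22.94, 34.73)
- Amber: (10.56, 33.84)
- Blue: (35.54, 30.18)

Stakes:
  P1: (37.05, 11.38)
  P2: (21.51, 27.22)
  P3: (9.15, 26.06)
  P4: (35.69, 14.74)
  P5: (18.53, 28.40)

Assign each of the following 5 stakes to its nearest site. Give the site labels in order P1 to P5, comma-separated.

P1 → Blue (d²=355.72)
P2 → Olive (d²=26.73)
P3 → Amber (d²=62.52)
P4 → Blue (d²=238.42)
P5 → Olive (d²=14.48)

Blue, Olive, Amber, Blue, Olive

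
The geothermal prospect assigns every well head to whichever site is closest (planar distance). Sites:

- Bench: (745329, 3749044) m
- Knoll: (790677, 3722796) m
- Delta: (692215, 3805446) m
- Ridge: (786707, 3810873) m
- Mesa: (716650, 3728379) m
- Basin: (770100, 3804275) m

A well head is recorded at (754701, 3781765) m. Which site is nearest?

Basin

Squared distances to each site:
Bench: 1158498225.000; Knoll: 4771615537.000; Delta: 4465289957.000; Ridge: 1871659700.000; Mesa: 4297943597.000; Basin: 743829301.000.
Minimum at Basin.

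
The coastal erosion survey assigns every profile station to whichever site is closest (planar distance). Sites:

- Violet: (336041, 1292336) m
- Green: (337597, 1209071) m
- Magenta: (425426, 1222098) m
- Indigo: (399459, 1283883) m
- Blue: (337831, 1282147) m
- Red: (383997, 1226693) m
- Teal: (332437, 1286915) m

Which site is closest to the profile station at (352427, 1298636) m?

Violet

Squared distances to each site:
Violet: 308190996.000; Green: 8241818125.000; Magenta: 11186919445.000; Indigo: 2429660033.000; Blue: 484930337.000; Red: 6172460149.000; Teal: 536981941.000.
Minimum at Violet.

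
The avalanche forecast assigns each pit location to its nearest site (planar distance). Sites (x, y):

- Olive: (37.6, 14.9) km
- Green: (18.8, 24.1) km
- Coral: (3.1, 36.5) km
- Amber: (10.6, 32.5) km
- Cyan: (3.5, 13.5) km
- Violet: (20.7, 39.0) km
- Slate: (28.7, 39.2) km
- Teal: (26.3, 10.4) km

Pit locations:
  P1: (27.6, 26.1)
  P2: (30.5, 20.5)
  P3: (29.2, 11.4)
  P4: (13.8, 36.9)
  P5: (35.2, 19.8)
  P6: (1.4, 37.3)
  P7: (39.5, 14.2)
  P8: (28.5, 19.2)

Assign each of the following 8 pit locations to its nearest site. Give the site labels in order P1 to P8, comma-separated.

Green, Olive, Teal, Amber, Olive, Coral, Olive, Teal

P1 → Green (d²=81.44)
P2 → Olive (d²=81.77)
P3 → Teal (d²=9.41)
P4 → Amber (d²=29.60)
P5 → Olive (d²=29.77)
P6 → Coral (d²=3.53)
P7 → Olive (d²=4.10)
P8 → Teal (d²=82.28)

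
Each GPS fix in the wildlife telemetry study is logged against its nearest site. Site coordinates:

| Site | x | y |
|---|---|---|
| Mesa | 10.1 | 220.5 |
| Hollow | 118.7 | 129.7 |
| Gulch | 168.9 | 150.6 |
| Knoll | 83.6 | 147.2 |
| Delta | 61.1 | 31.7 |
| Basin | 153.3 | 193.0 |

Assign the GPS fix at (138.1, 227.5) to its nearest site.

Basin

Squared distances to each site:
Mesa: 16433.000; Hollow: 9941.200; Gulch: 6862.250; Knoll: 9418.340; Delta: 44266.640; Basin: 1421.290.
Minimum at Basin.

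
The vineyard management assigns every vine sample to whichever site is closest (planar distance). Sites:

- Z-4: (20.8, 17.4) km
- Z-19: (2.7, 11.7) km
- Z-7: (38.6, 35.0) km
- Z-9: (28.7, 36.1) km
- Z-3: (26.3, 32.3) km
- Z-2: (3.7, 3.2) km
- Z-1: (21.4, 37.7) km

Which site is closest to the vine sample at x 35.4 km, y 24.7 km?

Z-7

Squared distances to each site:
Z-4: 266.450; Z-19: 1238.290; Z-7: 116.330; Z-9: 174.850; Z-3: 140.570; Z-2: 1467.140; Z-1: 365.000.
Minimum at Z-7.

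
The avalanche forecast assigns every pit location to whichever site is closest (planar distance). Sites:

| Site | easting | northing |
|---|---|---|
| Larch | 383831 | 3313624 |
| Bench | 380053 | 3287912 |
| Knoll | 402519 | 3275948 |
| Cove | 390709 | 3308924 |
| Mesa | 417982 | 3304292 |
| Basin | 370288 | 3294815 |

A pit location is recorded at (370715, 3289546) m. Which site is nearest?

Squared distances to each site:
Larch: 751779540.000; Bench: 89868200.000; Knoll: 1196400020.000; Cove: 775266920.000; Mesa: 2451613805.000; Basin: 27944690.000.
Minimum at Basin.

Basin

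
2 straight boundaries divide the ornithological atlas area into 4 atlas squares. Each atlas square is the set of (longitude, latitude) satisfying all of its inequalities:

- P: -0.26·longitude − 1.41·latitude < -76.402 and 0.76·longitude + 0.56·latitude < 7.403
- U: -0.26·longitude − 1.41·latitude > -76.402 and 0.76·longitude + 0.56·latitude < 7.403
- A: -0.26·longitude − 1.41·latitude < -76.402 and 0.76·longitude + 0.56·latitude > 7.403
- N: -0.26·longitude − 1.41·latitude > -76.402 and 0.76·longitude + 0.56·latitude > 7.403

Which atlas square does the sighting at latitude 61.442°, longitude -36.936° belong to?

-0.26·-36.936 − 1.41·61.442 = -77.030, which is < -76.402
0.76·-36.936 + 0.56·61.442 = 6.336, which is < 7.403
This sign pattern matches P.

P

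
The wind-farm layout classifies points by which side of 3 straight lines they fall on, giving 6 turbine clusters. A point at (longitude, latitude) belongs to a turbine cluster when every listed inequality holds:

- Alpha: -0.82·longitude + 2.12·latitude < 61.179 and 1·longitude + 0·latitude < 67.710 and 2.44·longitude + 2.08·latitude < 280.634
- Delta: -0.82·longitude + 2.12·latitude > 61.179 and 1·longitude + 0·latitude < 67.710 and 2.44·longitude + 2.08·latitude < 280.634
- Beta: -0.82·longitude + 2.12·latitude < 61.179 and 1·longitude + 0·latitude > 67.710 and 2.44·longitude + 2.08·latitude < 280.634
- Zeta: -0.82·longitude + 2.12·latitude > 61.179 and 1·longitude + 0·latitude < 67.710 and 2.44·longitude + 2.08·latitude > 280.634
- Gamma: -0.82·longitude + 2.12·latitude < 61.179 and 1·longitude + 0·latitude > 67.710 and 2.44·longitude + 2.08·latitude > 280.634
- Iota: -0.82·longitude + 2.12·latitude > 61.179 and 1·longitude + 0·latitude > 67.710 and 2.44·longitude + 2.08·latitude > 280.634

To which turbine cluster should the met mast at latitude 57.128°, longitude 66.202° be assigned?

Delta

-0.82·66.202 + 2.12·57.128 = 66.826, which is > 61.179
1·66.202 + 0·57.128 = 66.202, which is < 67.710
2.44·66.202 + 2.08·57.128 = 280.359, which is < 280.634
This sign pattern matches Delta.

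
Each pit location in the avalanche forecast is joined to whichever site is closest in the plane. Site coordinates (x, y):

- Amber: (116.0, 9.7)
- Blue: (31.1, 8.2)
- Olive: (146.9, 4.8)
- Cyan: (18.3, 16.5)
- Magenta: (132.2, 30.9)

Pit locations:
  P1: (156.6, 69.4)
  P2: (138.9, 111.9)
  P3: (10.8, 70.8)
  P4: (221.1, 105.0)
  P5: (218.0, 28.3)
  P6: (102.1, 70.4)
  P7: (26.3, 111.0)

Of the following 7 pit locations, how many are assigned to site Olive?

P1 → Magenta
P2 → Magenta
P3 → Cyan
P4 → Magenta
P5 → Olive
P6 → Magenta
P7 → Cyan
1 of the 7 goes to Olive.

1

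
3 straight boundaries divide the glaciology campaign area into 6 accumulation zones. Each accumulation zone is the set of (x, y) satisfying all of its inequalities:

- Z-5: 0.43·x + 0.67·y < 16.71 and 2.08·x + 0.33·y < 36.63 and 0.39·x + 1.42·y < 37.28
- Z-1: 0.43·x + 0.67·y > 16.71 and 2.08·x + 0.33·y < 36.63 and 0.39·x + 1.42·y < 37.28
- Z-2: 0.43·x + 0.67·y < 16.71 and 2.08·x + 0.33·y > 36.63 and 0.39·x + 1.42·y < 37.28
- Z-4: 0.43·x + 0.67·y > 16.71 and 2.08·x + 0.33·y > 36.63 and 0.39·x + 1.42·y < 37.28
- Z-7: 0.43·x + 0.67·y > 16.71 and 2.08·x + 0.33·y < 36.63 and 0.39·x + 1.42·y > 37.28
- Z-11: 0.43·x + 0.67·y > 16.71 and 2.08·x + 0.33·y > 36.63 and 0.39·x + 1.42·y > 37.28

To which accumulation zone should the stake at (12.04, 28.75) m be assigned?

Z-7

0.43·12.04 + 0.67·28.75 = 24.440, which is > 16.71
2.08·12.04 + 0.33·28.75 = 34.531, which is < 36.63
0.39·12.04 + 1.42·28.75 = 45.521, which is > 37.28
This sign pattern matches Z-7.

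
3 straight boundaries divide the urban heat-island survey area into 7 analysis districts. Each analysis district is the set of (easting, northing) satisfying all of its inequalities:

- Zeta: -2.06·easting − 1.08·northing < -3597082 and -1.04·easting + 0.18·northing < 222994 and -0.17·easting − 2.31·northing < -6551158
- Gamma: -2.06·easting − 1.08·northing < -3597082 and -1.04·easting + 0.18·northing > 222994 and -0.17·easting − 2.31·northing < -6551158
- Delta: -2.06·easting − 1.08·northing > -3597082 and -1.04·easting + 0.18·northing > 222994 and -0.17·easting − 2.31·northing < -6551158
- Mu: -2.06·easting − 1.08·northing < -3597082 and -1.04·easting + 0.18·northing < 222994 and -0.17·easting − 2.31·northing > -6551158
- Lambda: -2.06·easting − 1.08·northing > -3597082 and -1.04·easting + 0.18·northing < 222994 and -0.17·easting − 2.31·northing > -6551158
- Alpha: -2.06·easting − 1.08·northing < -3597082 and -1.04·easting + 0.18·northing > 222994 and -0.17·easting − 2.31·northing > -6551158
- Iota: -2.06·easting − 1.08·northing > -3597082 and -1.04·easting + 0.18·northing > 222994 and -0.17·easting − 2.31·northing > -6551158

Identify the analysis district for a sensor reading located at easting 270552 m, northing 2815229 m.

-2.06·270552 − 1.08·2815229 = -3597784.440, which is < -3597082
-1.04·270552 + 0.18·2815229 = 225367.140, which is > 222994
-0.17·270552 − 2.31·2815229 = -6549172.830, which is > -6551158
This sign pattern matches Alpha.

Alpha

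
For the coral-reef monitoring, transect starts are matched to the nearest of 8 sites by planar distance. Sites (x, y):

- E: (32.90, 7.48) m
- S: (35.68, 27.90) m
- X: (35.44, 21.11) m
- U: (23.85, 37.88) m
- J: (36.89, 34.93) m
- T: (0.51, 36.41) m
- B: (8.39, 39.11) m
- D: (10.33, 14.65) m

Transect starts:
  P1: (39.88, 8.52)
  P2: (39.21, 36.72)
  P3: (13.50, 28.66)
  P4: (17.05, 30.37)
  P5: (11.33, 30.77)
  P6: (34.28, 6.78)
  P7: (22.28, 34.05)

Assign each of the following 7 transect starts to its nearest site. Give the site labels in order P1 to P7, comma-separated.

P1 → E (d²=49.80)
P2 → J (d²=8.59)
P3 → B (d²=135.31)
P4 → U (d²=102.64)
P5 → B (d²=78.20)
P6 → E (d²=2.39)
P7 → U (d²=17.13)

E, J, B, U, B, E, U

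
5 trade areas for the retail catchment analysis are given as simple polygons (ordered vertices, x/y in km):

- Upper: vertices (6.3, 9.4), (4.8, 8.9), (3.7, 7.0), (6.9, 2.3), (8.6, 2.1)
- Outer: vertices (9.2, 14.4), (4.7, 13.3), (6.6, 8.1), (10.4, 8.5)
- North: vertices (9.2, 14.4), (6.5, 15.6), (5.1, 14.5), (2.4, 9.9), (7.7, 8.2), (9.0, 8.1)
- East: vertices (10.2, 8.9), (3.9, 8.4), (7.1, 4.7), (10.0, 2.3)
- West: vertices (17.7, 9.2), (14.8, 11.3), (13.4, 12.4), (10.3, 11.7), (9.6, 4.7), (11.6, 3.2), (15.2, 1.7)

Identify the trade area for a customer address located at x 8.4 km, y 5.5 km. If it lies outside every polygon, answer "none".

Cast a ray rightward from (8.4, 5.5). For each polygon, the edges (by vertex number in listed order) whose endpoints lie on opposite sides of y = 5.5, where each meets that height, and whether that is right or left of the point:
Upper: 3–4 at x≈4.72 (left), 5–1 at x≈7.53 (left) → 0 crossings.
Outer: no edge straddles that height → 0 crossings.
North: no edge straddles that height → 0 crossings.
East: 2–3 at x≈6.41 (left), 4–1 at x≈10.10 (right) → 1 crossing.
West: 4–5 at x≈9.68 (right), 7–1 at x≈16.47 (right) → 2 crossings.
Only East has an odd count, so the point is inside East.

East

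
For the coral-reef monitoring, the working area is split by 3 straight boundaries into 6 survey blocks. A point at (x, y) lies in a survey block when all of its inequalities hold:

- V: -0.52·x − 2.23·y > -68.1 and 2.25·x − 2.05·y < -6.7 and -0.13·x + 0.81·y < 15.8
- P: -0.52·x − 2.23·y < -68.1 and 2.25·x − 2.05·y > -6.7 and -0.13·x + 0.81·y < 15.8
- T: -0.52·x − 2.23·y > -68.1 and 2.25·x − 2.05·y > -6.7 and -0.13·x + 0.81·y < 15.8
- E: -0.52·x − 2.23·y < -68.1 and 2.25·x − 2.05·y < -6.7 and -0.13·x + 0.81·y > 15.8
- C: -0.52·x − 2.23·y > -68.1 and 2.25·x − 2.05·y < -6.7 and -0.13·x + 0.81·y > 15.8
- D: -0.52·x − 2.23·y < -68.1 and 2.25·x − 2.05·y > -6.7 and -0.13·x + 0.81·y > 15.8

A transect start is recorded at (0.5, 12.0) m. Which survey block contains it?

-0.52·0.5 − 2.23·12.0 = -27.020, which is > -68.1
2.25·0.5 − 2.05·12.0 = -23.475, which is < -6.7
-0.13·0.5 + 0.81·12.0 = 9.655, which is < 15.8
This sign pattern matches V.

V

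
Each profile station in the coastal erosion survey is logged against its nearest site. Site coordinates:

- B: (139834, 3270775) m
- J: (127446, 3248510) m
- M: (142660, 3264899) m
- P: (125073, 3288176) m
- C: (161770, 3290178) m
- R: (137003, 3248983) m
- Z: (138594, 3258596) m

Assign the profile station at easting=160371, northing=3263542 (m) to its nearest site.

Squared distances to each site:
B: 474084658.000; J: 1310016649.000; M: 315520970.000; P: 1852782760.000; C: 711433697.000; R: 758027905.000; Z: 498700645.000.
Minimum at M.

M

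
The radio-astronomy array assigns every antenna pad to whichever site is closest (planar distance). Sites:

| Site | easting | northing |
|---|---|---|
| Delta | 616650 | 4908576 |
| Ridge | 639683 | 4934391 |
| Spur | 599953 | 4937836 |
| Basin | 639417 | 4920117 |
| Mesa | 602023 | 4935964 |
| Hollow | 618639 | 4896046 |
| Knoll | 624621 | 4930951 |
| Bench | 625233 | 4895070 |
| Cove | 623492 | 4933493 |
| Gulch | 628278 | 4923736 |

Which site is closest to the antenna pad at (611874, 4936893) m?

Squared distances to each site:
Delta: 824662665.000; Ridge: 779600485.000; Spur: 142999490.000; Basin: 1040051025.000; Mesa: 97905242.000; Hollow: 1714242634.000; Knoll: 197793373.000; Bench: 1927626210.000; Cove: 146537924.000; Gulch: 442197865.000.
Minimum at Mesa.

Mesa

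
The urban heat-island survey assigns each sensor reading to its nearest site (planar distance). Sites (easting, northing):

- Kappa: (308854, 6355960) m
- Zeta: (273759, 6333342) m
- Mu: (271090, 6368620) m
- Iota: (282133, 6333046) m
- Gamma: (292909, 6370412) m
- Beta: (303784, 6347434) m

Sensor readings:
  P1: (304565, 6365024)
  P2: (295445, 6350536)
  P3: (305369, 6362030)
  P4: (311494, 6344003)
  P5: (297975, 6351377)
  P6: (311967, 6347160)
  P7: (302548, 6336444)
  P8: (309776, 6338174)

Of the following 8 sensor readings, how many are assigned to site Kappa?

2

P1 → Kappa
P2 → Beta
P3 → Kappa
P4 → Beta
P5 → Beta
P6 → Beta
P7 → Beta
P8 → Beta
2 of the 8 go to Kappa.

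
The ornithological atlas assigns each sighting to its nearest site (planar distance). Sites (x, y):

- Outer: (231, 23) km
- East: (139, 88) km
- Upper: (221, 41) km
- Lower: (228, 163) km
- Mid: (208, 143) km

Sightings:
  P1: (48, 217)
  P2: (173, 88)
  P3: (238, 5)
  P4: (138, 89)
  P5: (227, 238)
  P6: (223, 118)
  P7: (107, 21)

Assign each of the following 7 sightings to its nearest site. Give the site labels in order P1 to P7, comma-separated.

P1 → East (d²=24922.00)
P2 → East (d²=1156.00)
P3 → Outer (d²=373.00)
P4 → East (d²=2.00)
P5 → Lower (d²=5626.00)
P6 → Mid (d²=850.00)
P7 → East (d²=5513.00)

East, East, Outer, East, Lower, Mid, East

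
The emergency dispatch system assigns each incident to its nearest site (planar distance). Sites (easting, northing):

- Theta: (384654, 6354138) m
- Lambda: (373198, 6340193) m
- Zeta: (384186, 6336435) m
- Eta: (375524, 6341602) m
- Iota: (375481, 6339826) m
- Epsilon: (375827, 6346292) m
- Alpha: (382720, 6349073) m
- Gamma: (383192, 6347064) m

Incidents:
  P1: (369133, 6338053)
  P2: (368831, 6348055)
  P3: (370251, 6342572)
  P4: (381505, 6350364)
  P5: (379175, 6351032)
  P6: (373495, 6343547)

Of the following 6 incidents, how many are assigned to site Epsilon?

P1 → Lambda
P2 → Epsilon
P3 → Lambda
P4 → Alpha
P5 → Alpha
P6 → Eta
1 of the 6 goes to Epsilon.

1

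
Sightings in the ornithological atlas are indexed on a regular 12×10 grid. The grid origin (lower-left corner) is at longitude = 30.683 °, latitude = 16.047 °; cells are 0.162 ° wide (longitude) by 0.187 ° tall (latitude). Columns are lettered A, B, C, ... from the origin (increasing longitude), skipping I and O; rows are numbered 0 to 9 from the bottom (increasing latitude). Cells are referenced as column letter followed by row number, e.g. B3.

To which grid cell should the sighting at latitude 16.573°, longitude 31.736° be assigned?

Column index: ⌊(31.736 − 30.683) / 0.162⌋ = ⌊6.500⌋ = 6 → column G
Row offset from origin: ⌊(16.573 − 16.047) / 0.187⌋ = ⌊2.813⌋ = 2 → row 2

G2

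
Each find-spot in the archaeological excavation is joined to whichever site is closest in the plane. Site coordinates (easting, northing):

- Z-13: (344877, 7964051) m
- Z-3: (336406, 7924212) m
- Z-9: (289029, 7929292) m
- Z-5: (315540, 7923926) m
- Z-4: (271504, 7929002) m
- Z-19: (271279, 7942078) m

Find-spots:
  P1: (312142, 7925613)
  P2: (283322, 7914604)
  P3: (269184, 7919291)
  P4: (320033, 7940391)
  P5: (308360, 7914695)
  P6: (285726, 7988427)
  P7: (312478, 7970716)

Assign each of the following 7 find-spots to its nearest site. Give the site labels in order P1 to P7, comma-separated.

P1 → Z-5 (d²=14392373.00)
P2 → Z-9 (d²=248307193.00)
P3 → Z-4 (d²=99685921.00)
P4 → Z-5 (d²=291283274.00)
P5 → Z-5 (d²=136763761.00)
P6 → Z-19 (d²=2356945610.00)
P7 → Z-13 (d²=1094117426.00)

Z-5, Z-9, Z-4, Z-5, Z-5, Z-19, Z-13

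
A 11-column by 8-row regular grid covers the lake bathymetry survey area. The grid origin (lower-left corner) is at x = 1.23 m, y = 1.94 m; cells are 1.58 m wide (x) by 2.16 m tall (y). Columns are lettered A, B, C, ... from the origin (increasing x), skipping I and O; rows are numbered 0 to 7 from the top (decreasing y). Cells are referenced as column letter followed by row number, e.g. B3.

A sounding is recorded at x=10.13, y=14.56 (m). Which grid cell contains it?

F2

Column index: ⌊(10.13 − 1.23) / 1.58⌋ = ⌊5.633⌋ = 5 → column F
Row offset from origin: ⌊(14.56 − 1.94) / 2.16⌋ = ⌊5.843⌋ = 5 → row 2 (counted from top)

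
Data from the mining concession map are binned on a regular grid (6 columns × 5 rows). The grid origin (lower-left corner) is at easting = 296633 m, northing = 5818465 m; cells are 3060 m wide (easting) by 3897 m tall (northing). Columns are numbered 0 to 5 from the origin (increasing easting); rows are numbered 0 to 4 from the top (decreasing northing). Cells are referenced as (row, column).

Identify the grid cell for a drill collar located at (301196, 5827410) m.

(2, 1)

Column index: ⌊(301196 − 296633) / 3060⌋ = ⌊1.491⌋ = 1
Row offset from origin: ⌊(5827410 − 5818465) / 3897⌋ = ⌊2.295⌋ = 2 → row 2 (counted from top)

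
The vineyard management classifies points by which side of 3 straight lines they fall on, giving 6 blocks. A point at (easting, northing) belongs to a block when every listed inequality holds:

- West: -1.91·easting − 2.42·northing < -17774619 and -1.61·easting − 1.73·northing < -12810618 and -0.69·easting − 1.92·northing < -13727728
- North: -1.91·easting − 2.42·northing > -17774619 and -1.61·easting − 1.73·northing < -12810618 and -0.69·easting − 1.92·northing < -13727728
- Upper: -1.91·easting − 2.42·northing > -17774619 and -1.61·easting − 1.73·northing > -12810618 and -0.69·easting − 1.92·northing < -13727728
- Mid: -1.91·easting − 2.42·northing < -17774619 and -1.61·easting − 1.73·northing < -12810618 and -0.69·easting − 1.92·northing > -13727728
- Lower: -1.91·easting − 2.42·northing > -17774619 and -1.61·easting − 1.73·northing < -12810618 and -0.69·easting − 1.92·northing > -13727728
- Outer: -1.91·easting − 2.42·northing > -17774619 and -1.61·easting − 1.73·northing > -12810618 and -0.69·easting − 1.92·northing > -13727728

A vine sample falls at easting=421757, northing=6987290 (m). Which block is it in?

-1.91·421757 − 2.42·6987290 = -17714797.670, which is > -17774619
-1.61·421757 − 1.73·6987290 = -12767040.470, which is > -12810618
-0.69·421757 − 1.92·6987290 = -13706609.130, which is > -13727728
This sign pattern matches Outer.

Outer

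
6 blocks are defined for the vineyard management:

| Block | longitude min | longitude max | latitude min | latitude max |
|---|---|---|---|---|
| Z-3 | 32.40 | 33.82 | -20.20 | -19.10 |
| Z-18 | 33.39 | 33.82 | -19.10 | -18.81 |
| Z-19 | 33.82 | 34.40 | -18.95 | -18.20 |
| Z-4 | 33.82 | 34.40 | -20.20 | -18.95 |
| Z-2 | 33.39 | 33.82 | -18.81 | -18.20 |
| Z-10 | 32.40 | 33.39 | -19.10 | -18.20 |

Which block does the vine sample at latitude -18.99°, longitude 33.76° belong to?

Z-18

The point has longitude = 33.76 and latitude = -18.99.
Only Z-18 satisfies 33.39 ≤ longitude ≤ 33.82 and -19.10 ≤ latitude ≤ -18.81.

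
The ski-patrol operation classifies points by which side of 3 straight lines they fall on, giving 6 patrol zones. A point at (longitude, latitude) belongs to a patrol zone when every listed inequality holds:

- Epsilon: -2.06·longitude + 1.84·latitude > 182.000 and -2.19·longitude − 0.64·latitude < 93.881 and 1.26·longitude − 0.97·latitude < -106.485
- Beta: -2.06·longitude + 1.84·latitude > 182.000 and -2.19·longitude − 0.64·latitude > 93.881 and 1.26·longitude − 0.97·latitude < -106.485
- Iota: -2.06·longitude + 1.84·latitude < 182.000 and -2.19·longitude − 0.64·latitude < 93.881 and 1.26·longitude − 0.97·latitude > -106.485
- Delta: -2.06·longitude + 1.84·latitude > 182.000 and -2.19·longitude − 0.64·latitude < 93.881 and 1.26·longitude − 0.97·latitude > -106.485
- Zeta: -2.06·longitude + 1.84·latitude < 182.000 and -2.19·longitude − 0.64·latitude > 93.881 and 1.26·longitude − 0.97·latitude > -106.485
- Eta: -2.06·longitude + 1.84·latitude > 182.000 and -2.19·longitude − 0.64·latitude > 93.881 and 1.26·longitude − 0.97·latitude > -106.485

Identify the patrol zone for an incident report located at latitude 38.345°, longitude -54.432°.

-2.06·-54.432 + 1.84·38.345 = 182.685, which is > 182.000
-2.19·-54.432 − 0.64·38.345 = 94.665, which is > 93.881
1.26·-54.432 − 0.97·38.345 = -105.779, which is > -106.485
This sign pattern matches Eta.

Eta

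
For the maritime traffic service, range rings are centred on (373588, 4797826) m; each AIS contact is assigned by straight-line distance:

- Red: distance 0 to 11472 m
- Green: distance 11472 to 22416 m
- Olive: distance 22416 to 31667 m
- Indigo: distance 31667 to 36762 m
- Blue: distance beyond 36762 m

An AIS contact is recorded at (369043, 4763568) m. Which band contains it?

Indigo

Distance = √((369043−373588)² + (4763568−4797826)²) = √(20657025.000 + 1173610564.000) = 34558.177 m.
31667 ≤ 34558.177 < 36762 → Indigo.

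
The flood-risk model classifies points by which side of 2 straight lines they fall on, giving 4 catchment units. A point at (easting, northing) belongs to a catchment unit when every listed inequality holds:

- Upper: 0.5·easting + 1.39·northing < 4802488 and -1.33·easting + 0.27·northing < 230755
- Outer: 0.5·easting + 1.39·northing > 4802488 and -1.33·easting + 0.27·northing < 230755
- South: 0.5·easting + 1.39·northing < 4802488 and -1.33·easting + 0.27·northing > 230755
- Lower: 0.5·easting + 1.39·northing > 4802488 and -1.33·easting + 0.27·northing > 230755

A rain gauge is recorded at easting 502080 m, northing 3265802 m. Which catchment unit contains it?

0.5·502080 + 1.39·3265802 = 4790504.780, which is < 4802488
-1.33·502080 + 0.27·3265802 = 214000.140, which is < 230755
This sign pattern matches Upper.

Upper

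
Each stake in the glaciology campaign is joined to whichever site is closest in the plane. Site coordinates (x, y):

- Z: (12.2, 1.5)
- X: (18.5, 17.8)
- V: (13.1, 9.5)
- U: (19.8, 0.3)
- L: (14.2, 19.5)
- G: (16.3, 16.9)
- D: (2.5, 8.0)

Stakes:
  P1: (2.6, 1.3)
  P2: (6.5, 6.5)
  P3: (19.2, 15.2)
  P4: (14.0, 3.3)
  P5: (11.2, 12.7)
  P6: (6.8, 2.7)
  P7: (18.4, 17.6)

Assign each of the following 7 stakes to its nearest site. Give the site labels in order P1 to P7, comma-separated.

P1 → D (d²=44.90)
P2 → D (d²=18.25)
P3 → X (d²=7.25)
P4 → Z (d²=6.48)
P5 → V (d²=13.85)
P6 → Z (d²=30.60)
P7 → X (d²=0.05)

D, D, X, Z, V, Z, X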